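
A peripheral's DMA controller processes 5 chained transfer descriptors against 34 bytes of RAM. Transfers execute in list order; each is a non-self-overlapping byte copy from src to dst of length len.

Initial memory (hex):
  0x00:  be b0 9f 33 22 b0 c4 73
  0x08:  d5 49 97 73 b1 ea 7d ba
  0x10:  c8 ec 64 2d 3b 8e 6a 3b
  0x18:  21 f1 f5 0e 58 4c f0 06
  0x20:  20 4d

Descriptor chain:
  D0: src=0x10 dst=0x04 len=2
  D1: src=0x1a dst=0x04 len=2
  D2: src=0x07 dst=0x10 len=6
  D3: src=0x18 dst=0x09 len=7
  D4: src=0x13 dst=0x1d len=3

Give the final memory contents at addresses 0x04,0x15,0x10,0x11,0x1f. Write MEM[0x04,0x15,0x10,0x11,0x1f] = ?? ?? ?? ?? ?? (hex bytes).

MEM[0x04,0x15,0x10,0x11,0x1f] = f5 b1 73 d5 b1

[0] 0x10->0x04 len=2 : c8 ec
[1] 0x1a->0x04 len=2 : f5 0e
[2] 0x07->0x10 len=6 : 73 d5 49 97 73 b1
[3] 0x18->0x09 len=7 : 21 f1 f5 0e 58 4c f0
[4] 0x13->0x1d len=3 : 97 73 b1
query mem[0x04]=0xf5, mem[0x15]=0xb1, mem[0x10]=0x73, mem[0x11]=0xd5, mem[0x1f]=0xb1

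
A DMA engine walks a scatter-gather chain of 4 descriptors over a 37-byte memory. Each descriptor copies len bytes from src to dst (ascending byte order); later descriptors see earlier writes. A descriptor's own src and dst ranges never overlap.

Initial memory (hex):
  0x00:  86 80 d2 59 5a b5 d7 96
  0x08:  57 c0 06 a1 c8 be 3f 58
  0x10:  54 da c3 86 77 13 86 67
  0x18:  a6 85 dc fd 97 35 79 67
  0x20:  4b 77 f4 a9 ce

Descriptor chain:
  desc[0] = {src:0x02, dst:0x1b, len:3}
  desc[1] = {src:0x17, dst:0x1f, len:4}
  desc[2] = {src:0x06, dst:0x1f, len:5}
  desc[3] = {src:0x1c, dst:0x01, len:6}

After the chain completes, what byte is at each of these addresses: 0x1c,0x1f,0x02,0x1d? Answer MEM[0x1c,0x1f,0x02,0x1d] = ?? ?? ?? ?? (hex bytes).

#0 dst[0x1b+3] := {0xd2,0x59,0x5a}
#1 dst[0x1f+4] := {0x67,0xa6,0x85,0xdc}
#2 dst[0x1f+5] := {0xd7,0x96,0x57,0xc0,0x06}
#3 dst[0x01+6] := {0x59,0x5a,0x79,0xd7,0x96,0x57}
query mem[0x1c]=0x59, mem[0x1f]=0xd7, mem[0x02]=0x5a, mem[0x1d]=0x5a

MEM[0x1c,0x1f,0x02,0x1d] = 59 d7 5a 5a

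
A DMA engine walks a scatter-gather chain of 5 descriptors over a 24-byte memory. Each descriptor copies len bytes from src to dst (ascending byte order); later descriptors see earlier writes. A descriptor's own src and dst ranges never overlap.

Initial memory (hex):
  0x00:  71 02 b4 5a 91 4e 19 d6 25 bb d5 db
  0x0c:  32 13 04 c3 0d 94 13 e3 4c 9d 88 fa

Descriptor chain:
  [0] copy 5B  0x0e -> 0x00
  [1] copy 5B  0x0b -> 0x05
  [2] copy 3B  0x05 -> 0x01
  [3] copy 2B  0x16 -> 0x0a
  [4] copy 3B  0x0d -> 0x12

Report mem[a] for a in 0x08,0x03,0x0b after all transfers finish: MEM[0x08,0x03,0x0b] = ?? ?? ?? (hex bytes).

#0 dst[0x00+5] := {0x04,0xc3,0x0d,0x94,0x13}
#1 dst[0x05+5] := {0xdb,0x32,0x13,0x04,0xc3}
#2 dst[0x01+3] := {0xdb,0x32,0x13}
#3 dst[0x0a+2] := {0x88,0xfa}
#4 dst[0x12+3] := {0x13,0x04,0xc3}
query mem[0x08]=0x04, mem[0x03]=0x13, mem[0x0b]=0xfa

MEM[0x08,0x03,0x0b] = 04 13 fa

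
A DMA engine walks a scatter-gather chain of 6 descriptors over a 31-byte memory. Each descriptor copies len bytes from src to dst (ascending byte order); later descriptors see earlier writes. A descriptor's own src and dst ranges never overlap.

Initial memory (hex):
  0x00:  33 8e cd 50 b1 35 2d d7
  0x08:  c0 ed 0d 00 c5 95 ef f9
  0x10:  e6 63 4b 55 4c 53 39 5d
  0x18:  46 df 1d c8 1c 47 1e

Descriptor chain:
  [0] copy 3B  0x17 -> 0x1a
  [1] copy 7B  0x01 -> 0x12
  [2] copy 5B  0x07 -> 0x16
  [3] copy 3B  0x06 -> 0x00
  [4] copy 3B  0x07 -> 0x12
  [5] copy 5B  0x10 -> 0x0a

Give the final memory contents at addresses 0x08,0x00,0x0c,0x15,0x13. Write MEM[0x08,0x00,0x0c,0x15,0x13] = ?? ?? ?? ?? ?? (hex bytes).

MEM[0x08,0x00,0x0c,0x15,0x13] = c0 2d d7 b1 c0

D0: mem[0x1a..0x1c] <- [5d 46 df]
D1: mem[0x12..0x18] <- [8e cd 50 b1 35 2d d7]
D2: mem[0x16..0x1a] <- [d7 c0 ed 0d 00]
D3: mem[0x00..0x02] <- [2d d7 c0]
D4: mem[0x12..0x14] <- [d7 c0 ed]
D5: mem[0x0a..0x0e] <- [e6 63 d7 c0 ed]
query mem[0x08]=0xc0, mem[0x00]=0x2d, mem[0x0c]=0xd7, mem[0x15]=0xb1, mem[0x13]=0xc0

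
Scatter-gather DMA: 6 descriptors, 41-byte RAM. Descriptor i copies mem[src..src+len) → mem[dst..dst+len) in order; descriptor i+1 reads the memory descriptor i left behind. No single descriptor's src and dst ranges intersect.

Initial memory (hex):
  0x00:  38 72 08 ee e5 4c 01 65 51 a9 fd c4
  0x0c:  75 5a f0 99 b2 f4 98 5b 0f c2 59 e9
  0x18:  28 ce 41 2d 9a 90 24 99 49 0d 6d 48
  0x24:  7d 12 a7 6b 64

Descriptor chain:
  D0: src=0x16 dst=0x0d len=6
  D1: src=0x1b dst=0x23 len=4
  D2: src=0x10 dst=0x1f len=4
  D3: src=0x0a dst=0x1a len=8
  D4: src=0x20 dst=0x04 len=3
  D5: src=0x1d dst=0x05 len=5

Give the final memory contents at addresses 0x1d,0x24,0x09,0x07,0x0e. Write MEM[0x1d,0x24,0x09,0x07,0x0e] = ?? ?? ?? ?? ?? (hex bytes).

MEM[0x1d,0x24,0x09,0x07,0x0e] = 59 9a 41 28 e9

[0] 0x16->0x0d len=6 : 59 e9 28 ce 41 2d
[1] 0x1b->0x23 len=4 : 2d 9a 90 24
[2] 0x10->0x1f len=4 : ce 41 2d 5b
[3] 0x0a->0x1a len=8 : fd c4 75 59 e9 28 ce 41
[4] 0x20->0x04 len=3 : ce 41 5b
[5] 0x1d->0x05 len=5 : 59 e9 28 ce 41
query mem[0x1d]=0x59, mem[0x24]=0x9a, mem[0x09]=0x41, mem[0x07]=0x28, mem[0x0e]=0xe9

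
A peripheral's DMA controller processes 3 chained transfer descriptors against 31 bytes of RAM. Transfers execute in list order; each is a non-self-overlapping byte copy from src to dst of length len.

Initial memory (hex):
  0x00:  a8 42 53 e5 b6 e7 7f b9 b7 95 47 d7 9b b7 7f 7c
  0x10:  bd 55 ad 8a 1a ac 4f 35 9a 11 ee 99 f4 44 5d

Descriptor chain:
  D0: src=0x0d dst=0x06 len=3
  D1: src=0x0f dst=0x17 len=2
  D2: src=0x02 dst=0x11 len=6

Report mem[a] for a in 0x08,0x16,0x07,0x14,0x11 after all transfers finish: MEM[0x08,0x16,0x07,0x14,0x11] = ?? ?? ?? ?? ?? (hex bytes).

MEM[0x08,0x16,0x07,0x14,0x11] = 7c 7f 7f e7 53

D0: mem[0x06..0x08] <- [b7 7f 7c]
D1: mem[0x17..0x18] <- [7c bd]
D2: mem[0x11..0x16] <- [53 e5 b6 e7 b7 7f]
query mem[0x08]=0x7c, mem[0x16]=0x7f, mem[0x07]=0x7f, mem[0x14]=0xe7, mem[0x11]=0x53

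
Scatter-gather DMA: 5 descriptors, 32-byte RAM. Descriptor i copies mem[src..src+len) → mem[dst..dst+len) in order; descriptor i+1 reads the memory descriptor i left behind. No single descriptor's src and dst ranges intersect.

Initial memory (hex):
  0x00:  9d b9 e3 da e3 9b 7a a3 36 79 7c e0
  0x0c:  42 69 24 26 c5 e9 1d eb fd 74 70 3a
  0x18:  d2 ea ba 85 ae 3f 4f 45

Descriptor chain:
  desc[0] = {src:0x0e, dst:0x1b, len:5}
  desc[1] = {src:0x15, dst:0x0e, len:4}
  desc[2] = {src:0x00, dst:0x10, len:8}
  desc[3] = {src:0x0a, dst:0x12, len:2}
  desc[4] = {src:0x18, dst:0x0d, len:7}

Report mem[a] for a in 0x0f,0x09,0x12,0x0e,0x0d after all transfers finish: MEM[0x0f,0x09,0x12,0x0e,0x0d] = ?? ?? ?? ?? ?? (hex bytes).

MEM[0x0f,0x09,0x12,0x0e,0x0d] = ba 79 c5 ea d2

D0: mem[0x1b..0x1f] <- [24 26 c5 e9 1d]
D1: mem[0x0e..0x11] <- [74 70 3a d2]
D2: mem[0x10..0x17] <- [9d b9 e3 da e3 9b 7a a3]
D3: mem[0x12..0x13] <- [7c e0]
D4: mem[0x0d..0x13] <- [d2 ea ba 24 26 c5 e9]
query mem[0x0f]=0xba, mem[0x09]=0x79, mem[0x12]=0xc5, mem[0x0e]=0xea, mem[0x0d]=0xd2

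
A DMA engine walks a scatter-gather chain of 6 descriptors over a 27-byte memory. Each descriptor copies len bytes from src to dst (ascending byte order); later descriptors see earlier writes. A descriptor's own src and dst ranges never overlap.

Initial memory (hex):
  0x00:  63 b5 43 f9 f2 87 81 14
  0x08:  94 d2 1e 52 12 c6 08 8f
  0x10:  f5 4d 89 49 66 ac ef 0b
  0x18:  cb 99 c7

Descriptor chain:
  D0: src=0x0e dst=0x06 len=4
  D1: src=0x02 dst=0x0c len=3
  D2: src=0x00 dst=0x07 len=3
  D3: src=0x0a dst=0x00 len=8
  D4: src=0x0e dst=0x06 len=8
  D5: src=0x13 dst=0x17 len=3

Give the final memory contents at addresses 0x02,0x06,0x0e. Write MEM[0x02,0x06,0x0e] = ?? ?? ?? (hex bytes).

#0 dst[0x06+4] := {0x08,0x8f,0xf5,0x4d}
#1 dst[0x0c+3] := {0x43,0xf9,0xf2}
#2 dst[0x07+3] := {0x63,0xb5,0x43}
#3 dst[0x00+8] := {0x1e,0x52,0x43,0xf9,0xf2,0x8f,0xf5,0x4d}
#4 dst[0x06+8] := {0xf2,0x8f,0xf5,0x4d,0x89,0x49,0x66,0xac}
#5 dst[0x17+3] := {0x49,0x66,0xac}
query mem[0x02]=0x43, mem[0x06]=0xf2, mem[0x0e]=0xf2

MEM[0x02,0x06,0x0e] = 43 f2 f2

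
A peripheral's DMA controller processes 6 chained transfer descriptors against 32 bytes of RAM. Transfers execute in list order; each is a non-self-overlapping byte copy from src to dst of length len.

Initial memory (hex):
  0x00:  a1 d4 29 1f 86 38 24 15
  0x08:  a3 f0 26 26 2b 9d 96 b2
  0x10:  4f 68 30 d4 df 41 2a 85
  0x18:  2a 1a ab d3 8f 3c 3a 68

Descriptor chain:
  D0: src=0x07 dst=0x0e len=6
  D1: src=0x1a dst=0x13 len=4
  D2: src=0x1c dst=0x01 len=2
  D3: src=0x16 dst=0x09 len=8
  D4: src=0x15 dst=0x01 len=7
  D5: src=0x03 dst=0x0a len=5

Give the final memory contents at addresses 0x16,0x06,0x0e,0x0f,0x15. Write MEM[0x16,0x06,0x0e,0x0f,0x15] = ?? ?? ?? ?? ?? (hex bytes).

MEM[0x16,0x06,0x0e,0x0f,0x15] = 3c ab d3 8f 8f

#0 dst[0x0e+6] := {0x15,0xa3,0xf0,0x26,0x26,0x2b}
#1 dst[0x13+4] := {0xab,0xd3,0x8f,0x3c}
#2 dst[0x01+2] := {0x8f,0x3c}
#3 dst[0x09+8] := {0x3c,0x85,0x2a,0x1a,0xab,0xd3,0x8f,0x3c}
#4 dst[0x01+7] := {0x8f,0x3c,0x85,0x2a,0x1a,0xab,0xd3}
#5 dst[0x0a+5] := {0x85,0x2a,0x1a,0xab,0xd3}
query mem[0x16]=0x3c, mem[0x06]=0xab, mem[0x0e]=0xd3, mem[0x0f]=0x8f, mem[0x15]=0x8f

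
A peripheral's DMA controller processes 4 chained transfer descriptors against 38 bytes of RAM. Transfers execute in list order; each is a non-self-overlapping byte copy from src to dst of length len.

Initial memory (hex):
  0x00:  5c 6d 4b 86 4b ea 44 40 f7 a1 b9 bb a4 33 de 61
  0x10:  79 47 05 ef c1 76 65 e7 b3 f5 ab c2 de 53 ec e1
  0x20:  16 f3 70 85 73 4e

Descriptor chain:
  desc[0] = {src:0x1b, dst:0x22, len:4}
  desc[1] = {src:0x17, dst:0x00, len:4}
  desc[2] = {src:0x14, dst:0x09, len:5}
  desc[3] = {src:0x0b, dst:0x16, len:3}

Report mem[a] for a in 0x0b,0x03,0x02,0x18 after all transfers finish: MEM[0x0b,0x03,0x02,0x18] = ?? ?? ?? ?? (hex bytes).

MEM[0x0b,0x03,0x02,0x18] = 65 ab f5 b3

D0: mem[0x22..0x25] <- [c2 de 53 ec]
D1: mem[0x00..0x03] <- [e7 b3 f5 ab]
D2: mem[0x09..0x0d] <- [c1 76 65 e7 b3]
D3: mem[0x16..0x18] <- [65 e7 b3]
query mem[0x0b]=0x65, mem[0x03]=0xab, mem[0x02]=0xf5, mem[0x18]=0xb3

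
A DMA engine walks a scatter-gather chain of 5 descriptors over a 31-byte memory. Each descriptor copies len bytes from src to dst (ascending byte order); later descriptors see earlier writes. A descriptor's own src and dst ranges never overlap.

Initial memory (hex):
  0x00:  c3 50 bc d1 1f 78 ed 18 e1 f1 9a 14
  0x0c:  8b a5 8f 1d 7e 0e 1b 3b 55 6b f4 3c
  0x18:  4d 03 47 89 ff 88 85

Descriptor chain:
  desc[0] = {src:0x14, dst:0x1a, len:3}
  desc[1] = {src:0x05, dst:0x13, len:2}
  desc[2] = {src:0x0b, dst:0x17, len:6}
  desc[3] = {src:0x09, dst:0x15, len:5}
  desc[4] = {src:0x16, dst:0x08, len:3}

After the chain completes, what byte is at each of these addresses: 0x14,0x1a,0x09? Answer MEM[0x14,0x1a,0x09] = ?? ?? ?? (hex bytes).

MEM[0x14,0x1a,0x09] = ed 8f 14

  after D0: wrote 3B at 0x1a = 556bf4
  after D1: wrote 2B at 0x13 = 78ed
  after D2: wrote 6B at 0x17 = 148ba58f1d7e
  after D3: wrote 5B at 0x15 = f19a148ba5
  after D4: wrote 3B at 0x08 = 9a148b
query mem[0x14]=0xed, mem[0x1a]=0x8f, mem[0x09]=0x14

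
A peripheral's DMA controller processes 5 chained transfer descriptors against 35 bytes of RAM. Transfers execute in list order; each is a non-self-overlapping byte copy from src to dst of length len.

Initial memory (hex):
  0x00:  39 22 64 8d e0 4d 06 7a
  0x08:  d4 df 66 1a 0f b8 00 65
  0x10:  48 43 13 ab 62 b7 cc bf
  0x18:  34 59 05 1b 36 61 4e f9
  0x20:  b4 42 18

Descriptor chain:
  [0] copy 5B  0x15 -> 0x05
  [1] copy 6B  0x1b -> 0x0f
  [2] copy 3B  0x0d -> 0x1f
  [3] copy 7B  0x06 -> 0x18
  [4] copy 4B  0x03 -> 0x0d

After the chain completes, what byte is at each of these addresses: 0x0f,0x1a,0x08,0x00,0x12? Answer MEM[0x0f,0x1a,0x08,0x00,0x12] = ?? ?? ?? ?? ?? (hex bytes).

MEM[0x0f,0x1a,0x08,0x00,0x12] = b7 34 34 39 4e

[0] 0x15->0x05 len=5 : b7 cc bf 34 59
[1] 0x1b->0x0f len=6 : 1b 36 61 4e f9 b4
[2] 0x0d->0x1f len=3 : b8 00 1b
[3] 0x06->0x18 len=7 : cc bf 34 59 66 1a 0f
[4] 0x03->0x0d len=4 : 8d e0 b7 cc
query mem[0x0f]=0xb7, mem[0x1a]=0x34, mem[0x08]=0x34, mem[0x00]=0x39, mem[0x12]=0x4e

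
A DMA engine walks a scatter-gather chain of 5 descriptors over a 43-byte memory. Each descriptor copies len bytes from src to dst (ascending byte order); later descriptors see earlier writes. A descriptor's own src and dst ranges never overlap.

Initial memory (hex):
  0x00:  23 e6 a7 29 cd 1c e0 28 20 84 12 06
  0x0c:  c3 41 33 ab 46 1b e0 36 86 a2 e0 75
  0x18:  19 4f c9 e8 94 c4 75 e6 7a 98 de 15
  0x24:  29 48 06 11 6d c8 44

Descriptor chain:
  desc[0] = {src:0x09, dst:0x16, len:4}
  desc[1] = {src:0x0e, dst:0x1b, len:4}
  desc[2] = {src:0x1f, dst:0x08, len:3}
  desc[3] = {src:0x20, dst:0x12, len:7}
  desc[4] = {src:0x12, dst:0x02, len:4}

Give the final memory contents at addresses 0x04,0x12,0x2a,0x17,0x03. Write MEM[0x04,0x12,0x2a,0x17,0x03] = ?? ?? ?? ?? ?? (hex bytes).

MEM[0x04,0x12,0x2a,0x17,0x03] = de 7a 44 48 98

[0] 0x09->0x16 len=4 : 84 12 06 c3
[1] 0x0e->0x1b len=4 : 33 ab 46 1b
[2] 0x1f->0x08 len=3 : e6 7a 98
[3] 0x20->0x12 len=7 : 7a 98 de 15 29 48 06
[4] 0x12->0x02 len=4 : 7a 98 de 15
query mem[0x04]=0xde, mem[0x12]=0x7a, mem[0x2a]=0x44, mem[0x17]=0x48, mem[0x03]=0x98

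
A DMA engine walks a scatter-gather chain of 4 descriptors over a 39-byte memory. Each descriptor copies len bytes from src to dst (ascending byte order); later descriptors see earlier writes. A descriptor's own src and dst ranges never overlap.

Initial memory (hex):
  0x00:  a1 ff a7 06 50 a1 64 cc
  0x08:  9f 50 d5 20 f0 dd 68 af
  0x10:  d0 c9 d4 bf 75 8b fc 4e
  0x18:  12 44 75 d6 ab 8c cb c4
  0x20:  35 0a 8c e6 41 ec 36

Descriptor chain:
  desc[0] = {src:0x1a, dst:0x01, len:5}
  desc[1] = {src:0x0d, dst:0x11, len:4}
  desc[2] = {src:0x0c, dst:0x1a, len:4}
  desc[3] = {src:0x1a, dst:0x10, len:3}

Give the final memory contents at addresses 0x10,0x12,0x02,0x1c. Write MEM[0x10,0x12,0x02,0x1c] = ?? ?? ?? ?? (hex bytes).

#0 dst[0x01+5] := {0x75,0xd6,0xab,0x8c,0xcb}
#1 dst[0x11+4] := {0xdd,0x68,0xaf,0xd0}
#2 dst[0x1a+4] := {0xf0,0xdd,0x68,0xaf}
#3 dst[0x10+3] := {0xf0,0xdd,0x68}
query mem[0x10]=0xf0, mem[0x12]=0x68, mem[0x02]=0xd6, mem[0x1c]=0x68

MEM[0x10,0x12,0x02,0x1c] = f0 68 d6 68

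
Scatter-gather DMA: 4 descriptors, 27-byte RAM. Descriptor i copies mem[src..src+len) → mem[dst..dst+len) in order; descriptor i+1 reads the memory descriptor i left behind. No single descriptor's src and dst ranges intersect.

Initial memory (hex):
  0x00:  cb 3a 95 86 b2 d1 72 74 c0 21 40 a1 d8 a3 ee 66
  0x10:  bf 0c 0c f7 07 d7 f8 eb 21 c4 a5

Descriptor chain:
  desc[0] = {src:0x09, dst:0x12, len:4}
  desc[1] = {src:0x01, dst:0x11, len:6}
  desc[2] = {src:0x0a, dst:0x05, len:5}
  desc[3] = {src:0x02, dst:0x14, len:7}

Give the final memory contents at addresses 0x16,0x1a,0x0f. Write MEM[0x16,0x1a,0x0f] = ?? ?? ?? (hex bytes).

  after D0: wrote 4B at 0x12 = 2140a1d8
  after D1: wrote 6B at 0x11 = 3a9586b2d172
  after D2: wrote 5B at 0x05 = 40a1d8a3ee
  after D3: wrote 7B at 0x14 = 9586b240a1d8a3
query mem[0x16]=0xb2, mem[0x1a]=0xa3, mem[0x0f]=0x66

MEM[0x16,0x1a,0x0f] = b2 a3 66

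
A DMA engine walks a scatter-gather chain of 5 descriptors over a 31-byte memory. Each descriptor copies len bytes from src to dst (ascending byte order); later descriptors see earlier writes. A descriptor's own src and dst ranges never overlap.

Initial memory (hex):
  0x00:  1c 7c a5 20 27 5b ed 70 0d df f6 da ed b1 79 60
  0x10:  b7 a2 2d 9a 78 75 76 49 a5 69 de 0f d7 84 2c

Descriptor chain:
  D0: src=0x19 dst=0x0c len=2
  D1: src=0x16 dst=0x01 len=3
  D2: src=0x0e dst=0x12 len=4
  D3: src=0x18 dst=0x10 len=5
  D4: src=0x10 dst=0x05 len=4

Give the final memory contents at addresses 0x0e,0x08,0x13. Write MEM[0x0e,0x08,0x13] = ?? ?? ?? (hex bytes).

MEM[0x0e,0x08,0x13] = 79 0f 0f

  after D0: wrote 2B at 0x0c = 69de
  after D1: wrote 3B at 0x01 = 7649a5
  after D2: wrote 4B at 0x12 = 7960b7a2
  after D3: wrote 5B at 0x10 = a569de0fd7
  after D4: wrote 4B at 0x05 = a569de0f
query mem[0x0e]=0x79, mem[0x08]=0x0f, mem[0x13]=0x0f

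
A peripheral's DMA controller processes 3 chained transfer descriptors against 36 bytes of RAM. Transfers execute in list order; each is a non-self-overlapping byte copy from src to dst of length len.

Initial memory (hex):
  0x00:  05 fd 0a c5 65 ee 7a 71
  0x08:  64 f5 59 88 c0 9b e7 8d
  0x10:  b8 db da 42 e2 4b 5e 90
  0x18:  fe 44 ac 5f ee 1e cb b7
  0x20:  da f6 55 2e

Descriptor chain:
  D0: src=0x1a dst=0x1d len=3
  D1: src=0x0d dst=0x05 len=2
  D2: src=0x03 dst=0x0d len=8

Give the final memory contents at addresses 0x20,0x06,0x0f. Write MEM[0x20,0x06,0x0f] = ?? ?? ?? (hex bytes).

MEM[0x20,0x06,0x0f] = da e7 9b

  after D0: wrote 3B at 0x1d = ac5fee
  after D1: wrote 2B at 0x05 = 9be7
  after D2: wrote 8B at 0x0d = c5659be77164f559
query mem[0x20]=0xda, mem[0x06]=0xe7, mem[0x0f]=0x9b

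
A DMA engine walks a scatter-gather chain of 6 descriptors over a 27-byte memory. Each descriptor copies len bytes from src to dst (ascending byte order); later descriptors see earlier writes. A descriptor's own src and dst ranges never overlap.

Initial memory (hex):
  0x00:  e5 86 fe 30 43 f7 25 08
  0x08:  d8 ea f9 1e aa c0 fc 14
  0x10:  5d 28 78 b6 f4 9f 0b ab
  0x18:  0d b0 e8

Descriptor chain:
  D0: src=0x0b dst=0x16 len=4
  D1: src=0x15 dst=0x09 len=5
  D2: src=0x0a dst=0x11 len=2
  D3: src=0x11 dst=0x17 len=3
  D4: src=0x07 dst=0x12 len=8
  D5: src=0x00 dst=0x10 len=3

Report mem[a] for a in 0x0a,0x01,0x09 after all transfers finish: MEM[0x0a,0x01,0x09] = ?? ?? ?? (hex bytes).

MEM[0x0a,0x01,0x09] = 1e 86 9f

#0 dst[0x16+4] := {0x1e,0xaa,0xc0,0xfc}
#1 dst[0x09+5] := {0x9f,0x1e,0xaa,0xc0,0xfc}
#2 dst[0x11+2] := {0x1e,0xaa}
#3 dst[0x17+3] := {0x1e,0xaa,0xb6}
#4 dst[0x12+8] := {0x08,0xd8,0x9f,0x1e,0xaa,0xc0,0xfc,0xfc}
#5 dst[0x10+3] := {0xe5,0x86,0xfe}
query mem[0x0a]=0x1e, mem[0x01]=0x86, mem[0x09]=0x9f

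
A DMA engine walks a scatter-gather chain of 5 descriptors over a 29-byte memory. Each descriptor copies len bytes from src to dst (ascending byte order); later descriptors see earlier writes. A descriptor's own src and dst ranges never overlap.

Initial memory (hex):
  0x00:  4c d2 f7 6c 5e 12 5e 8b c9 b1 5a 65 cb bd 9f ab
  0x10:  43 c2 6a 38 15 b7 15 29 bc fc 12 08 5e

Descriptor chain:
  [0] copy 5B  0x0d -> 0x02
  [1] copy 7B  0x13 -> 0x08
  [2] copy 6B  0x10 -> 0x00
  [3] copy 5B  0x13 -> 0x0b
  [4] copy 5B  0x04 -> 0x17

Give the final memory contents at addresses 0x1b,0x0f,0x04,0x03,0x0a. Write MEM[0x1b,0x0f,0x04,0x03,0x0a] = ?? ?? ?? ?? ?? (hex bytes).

#0 dst[0x02+5] := {0xbd,0x9f,0xab,0x43,0xc2}
#1 dst[0x08+7] := {0x38,0x15,0xb7,0x15,0x29,0xbc,0xfc}
#2 dst[0x00+6] := {0x43,0xc2,0x6a,0x38,0x15,0xb7}
#3 dst[0x0b+5] := {0x38,0x15,0xb7,0x15,0x29}
#4 dst[0x17+5] := {0x15,0xb7,0xc2,0x8b,0x38}
query mem[0x1b]=0x38, mem[0x0f]=0x29, mem[0x04]=0x15, mem[0x03]=0x38, mem[0x0a]=0xb7

MEM[0x1b,0x0f,0x04,0x03,0x0a] = 38 29 15 38 b7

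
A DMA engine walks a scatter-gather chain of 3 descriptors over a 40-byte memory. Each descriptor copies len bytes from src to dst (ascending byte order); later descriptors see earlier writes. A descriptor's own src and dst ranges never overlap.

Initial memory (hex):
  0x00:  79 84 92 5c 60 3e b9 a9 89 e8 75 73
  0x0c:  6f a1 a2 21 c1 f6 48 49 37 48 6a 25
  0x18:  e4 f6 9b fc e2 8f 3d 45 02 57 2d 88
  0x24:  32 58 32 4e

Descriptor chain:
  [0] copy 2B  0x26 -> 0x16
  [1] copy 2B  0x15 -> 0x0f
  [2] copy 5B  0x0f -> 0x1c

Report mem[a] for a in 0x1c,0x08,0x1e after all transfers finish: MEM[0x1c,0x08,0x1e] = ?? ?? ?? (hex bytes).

MEM[0x1c,0x08,0x1e] = 48 89 f6

  after D0: wrote 2B at 0x16 = 324e
  after D1: wrote 2B at 0x0f = 4832
  after D2: wrote 5B at 0x1c = 4832f64849
query mem[0x1c]=0x48, mem[0x08]=0x89, mem[0x1e]=0xf6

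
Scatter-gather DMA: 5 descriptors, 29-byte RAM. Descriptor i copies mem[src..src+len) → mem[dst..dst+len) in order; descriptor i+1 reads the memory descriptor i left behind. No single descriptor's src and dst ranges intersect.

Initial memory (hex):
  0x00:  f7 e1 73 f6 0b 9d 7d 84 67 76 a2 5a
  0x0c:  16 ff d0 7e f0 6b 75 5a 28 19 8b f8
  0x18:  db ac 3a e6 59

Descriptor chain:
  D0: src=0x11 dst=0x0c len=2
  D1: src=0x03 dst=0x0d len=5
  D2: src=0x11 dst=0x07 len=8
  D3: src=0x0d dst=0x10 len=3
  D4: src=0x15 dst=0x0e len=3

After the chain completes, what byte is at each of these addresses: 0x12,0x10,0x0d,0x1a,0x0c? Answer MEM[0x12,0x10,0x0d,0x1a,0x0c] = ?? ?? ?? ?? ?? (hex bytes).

[0] 0x11->0x0c len=2 : 6b 75
[1] 0x03->0x0d len=5 : f6 0b 9d 7d 84
[2] 0x11->0x07 len=8 : 84 75 5a 28 19 8b f8 db
[3] 0x0d->0x10 len=3 : f8 db 9d
[4] 0x15->0x0e len=3 : 19 8b f8
query mem[0x12]=0x9d, mem[0x10]=0xf8, mem[0x0d]=0xf8, mem[0x1a]=0x3a, mem[0x0c]=0x8b

MEM[0x12,0x10,0x0d,0x1a,0x0c] = 9d f8 f8 3a 8b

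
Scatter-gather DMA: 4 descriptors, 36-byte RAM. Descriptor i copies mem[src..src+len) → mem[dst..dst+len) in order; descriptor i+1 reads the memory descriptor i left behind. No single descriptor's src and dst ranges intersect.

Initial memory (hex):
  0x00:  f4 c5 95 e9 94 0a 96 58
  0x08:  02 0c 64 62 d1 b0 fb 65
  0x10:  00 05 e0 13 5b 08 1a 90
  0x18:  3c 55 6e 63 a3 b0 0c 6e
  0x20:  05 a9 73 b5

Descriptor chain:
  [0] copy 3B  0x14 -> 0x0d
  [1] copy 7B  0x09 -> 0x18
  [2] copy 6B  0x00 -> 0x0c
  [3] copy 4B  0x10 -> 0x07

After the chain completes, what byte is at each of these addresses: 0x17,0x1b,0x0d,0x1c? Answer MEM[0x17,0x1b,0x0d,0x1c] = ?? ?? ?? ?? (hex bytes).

[0] 0x14->0x0d len=3 : 5b 08 1a
[1] 0x09->0x18 len=7 : 0c 64 62 d1 5b 08 1a
[2] 0x00->0x0c len=6 : f4 c5 95 e9 94 0a
[3] 0x10->0x07 len=4 : 94 0a e0 13
query mem[0x17]=0x90, mem[0x1b]=0xd1, mem[0x0d]=0xc5, mem[0x1c]=0x5b

MEM[0x17,0x1b,0x0d,0x1c] = 90 d1 c5 5b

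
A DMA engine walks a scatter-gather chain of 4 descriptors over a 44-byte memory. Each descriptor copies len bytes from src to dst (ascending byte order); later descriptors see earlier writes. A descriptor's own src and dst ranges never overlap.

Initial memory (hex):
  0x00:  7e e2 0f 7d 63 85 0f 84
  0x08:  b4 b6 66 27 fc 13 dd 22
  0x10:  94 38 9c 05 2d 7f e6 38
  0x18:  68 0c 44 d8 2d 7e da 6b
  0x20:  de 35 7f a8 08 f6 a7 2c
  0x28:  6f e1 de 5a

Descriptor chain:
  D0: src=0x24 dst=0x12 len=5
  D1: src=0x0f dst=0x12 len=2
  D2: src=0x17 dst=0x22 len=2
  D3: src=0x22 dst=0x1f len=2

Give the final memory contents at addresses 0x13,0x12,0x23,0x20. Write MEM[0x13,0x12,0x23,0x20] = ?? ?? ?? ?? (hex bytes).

#0 dst[0x12+5] := {0x08,0xf6,0xa7,0x2c,0x6f}
#1 dst[0x12+2] := {0x22,0x94}
#2 dst[0x22+2] := {0x38,0x68}
#3 dst[0x1f+2] := {0x38,0x68}
query mem[0x13]=0x94, mem[0x12]=0x22, mem[0x23]=0x68, mem[0x20]=0x68

MEM[0x13,0x12,0x23,0x20] = 94 22 68 68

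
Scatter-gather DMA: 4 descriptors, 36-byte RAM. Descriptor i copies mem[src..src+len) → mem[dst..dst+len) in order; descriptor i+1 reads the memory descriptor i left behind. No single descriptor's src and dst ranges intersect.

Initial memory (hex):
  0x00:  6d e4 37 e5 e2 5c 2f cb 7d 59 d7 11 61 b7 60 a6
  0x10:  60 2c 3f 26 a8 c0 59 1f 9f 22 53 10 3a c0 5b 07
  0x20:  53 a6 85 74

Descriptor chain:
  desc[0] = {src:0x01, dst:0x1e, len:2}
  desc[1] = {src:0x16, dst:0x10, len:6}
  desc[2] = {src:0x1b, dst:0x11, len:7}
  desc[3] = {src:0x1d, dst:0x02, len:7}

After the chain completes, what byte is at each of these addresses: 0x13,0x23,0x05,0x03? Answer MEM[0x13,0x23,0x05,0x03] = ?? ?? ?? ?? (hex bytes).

D0: mem[0x1e..0x1f] <- [e4 37]
D1: mem[0x10..0x15] <- [59 1f 9f 22 53 10]
D2: mem[0x11..0x17] <- [10 3a c0 e4 37 53 a6]
D3: mem[0x02..0x08] <- [c0 e4 37 53 a6 85 74]
query mem[0x13]=0xc0, mem[0x23]=0x74, mem[0x05]=0x53, mem[0x03]=0xe4

MEM[0x13,0x23,0x05,0x03] = c0 74 53 e4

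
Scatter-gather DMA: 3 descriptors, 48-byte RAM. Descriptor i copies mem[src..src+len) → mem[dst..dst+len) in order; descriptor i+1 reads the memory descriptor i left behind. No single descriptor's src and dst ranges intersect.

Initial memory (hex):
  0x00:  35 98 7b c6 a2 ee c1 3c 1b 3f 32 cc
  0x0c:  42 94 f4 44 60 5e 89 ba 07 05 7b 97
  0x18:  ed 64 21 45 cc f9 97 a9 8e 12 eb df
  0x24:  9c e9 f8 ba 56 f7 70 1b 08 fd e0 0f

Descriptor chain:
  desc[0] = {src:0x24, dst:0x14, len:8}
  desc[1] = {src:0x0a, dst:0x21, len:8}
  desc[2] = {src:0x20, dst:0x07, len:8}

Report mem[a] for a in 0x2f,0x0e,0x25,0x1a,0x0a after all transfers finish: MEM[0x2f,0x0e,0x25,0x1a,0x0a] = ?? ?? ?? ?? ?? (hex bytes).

MEM[0x2f,0x0e,0x25,0x1a,0x0a] = 0f 60 f4 70 42

[0] 0x24->0x14 len=8 : 9c e9 f8 ba 56 f7 70 1b
[1] 0x0a->0x21 len=8 : 32 cc 42 94 f4 44 60 5e
[2] 0x20->0x07 len=8 : 8e 32 cc 42 94 f4 44 60
query mem[0x2f]=0x0f, mem[0x0e]=0x60, mem[0x25]=0xf4, mem[0x1a]=0x70, mem[0x0a]=0x42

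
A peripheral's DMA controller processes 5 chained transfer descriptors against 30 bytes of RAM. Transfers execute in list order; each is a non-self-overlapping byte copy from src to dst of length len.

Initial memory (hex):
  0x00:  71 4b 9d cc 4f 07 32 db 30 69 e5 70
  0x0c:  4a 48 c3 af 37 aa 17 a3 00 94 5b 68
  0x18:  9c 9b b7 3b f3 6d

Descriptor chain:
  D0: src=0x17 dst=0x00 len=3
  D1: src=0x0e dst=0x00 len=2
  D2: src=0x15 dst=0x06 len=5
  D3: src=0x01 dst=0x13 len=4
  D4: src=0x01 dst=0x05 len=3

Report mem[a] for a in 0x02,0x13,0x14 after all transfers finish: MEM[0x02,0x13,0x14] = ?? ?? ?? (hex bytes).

  after D0: wrote 3B at 0x00 = 689c9b
  after D1: wrote 2B at 0x00 = c3af
  after D2: wrote 5B at 0x06 = 945b689c9b
  after D3: wrote 4B at 0x13 = af9bcc4f
  after D4: wrote 3B at 0x05 = af9bcc
query mem[0x02]=0x9b, mem[0x13]=0xaf, mem[0x14]=0x9b

MEM[0x02,0x13,0x14] = 9b af 9b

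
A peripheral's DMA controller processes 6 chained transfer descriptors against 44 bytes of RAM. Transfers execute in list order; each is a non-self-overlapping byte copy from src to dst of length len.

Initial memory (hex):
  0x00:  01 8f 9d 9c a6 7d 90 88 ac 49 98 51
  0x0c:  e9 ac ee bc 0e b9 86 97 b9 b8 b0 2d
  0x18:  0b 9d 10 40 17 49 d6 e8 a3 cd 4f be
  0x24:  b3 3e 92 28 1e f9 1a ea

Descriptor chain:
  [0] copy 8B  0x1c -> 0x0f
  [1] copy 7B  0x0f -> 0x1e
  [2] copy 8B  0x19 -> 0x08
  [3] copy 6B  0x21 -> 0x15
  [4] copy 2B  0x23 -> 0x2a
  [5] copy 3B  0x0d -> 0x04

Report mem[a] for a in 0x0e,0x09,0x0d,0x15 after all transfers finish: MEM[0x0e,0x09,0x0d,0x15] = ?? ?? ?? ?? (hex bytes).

MEM[0x0e,0x09,0x0d,0x15] = 49 10 17 e8

#0 dst[0x0f+8] := {0x17,0x49,0xd6,0xe8,0xa3,0xcd,0x4f,0xbe}
#1 dst[0x1e+7] := {0x17,0x49,0xd6,0xe8,0xa3,0xcd,0x4f}
#2 dst[0x08+8] := {0x9d,0x10,0x40,0x17,0x49,0x17,0x49,0xd6}
#3 dst[0x15+6] := {0xe8,0xa3,0xcd,0x4f,0x3e,0x92}
#4 dst[0x2a+2] := {0xcd,0x4f}
#5 dst[0x04+3] := {0x17,0x49,0xd6}
query mem[0x0e]=0x49, mem[0x09]=0x10, mem[0x0d]=0x17, mem[0x15]=0xe8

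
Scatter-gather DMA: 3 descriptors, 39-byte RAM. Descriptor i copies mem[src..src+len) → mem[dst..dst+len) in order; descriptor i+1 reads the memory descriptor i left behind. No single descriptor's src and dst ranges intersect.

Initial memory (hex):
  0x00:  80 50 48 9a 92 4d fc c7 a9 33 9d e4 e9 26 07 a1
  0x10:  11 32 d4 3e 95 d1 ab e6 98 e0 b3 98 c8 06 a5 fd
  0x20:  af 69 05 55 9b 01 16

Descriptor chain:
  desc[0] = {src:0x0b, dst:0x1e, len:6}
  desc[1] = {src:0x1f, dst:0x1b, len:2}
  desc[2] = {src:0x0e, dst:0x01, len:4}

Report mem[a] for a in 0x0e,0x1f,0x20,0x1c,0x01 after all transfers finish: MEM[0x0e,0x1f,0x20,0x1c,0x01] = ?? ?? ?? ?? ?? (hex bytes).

[0] 0x0b->0x1e len=6 : e4 e9 26 07 a1 11
[1] 0x1f->0x1b len=2 : e9 26
[2] 0x0e->0x01 len=4 : 07 a1 11 32
query mem[0x0e]=0x07, mem[0x1f]=0xe9, mem[0x20]=0x26, mem[0x1c]=0x26, mem[0x01]=0x07

MEM[0x0e,0x1f,0x20,0x1c,0x01] = 07 e9 26 26 07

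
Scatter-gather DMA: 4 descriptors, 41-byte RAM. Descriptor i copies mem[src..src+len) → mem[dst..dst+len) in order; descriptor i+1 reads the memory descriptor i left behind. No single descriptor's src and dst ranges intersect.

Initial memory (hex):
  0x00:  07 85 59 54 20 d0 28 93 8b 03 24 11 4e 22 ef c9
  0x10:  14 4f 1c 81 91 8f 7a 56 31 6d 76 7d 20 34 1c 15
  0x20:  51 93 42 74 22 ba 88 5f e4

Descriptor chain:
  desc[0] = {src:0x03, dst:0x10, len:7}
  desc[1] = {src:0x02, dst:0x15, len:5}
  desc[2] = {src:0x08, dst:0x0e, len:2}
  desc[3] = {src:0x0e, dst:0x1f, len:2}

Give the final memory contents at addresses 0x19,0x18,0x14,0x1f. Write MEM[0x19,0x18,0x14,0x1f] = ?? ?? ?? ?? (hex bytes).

[0] 0x03->0x10 len=7 : 54 20 d0 28 93 8b 03
[1] 0x02->0x15 len=5 : 59 54 20 d0 28
[2] 0x08->0x0e len=2 : 8b 03
[3] 0x0e->0x1f len=2 : 8b 03
query mem[0x19]=0x28, mem[0x18]=0xd0, mem[0x14]=0x93, mem[0x1f]=0x8b

MEM[0x19,0x18,0x14,0x1f] = 28 d0 93 8b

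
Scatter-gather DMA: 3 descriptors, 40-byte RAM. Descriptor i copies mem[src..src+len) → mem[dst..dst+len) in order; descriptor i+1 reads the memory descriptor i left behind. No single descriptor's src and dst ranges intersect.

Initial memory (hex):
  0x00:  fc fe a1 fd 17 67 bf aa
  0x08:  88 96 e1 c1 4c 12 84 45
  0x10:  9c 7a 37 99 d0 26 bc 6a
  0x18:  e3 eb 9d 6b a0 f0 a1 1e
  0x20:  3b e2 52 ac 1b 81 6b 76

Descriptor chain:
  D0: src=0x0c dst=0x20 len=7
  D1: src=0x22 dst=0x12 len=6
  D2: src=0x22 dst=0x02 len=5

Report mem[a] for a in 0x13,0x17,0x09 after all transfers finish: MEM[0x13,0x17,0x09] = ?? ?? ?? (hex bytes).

  after D0: wrote 7B at 0x20 = 4c1284459c7a37
  after D1: wrote 6B at 0x12 = 84459c7a3776
  after D2: wrote 5B at 0x02 = 84459c7a37
query mem[0x13]=0x45, mem[0x17]=0x76, mem[0x09]=0x96

MEM[0x13,0x17,0x09] = 45 76 96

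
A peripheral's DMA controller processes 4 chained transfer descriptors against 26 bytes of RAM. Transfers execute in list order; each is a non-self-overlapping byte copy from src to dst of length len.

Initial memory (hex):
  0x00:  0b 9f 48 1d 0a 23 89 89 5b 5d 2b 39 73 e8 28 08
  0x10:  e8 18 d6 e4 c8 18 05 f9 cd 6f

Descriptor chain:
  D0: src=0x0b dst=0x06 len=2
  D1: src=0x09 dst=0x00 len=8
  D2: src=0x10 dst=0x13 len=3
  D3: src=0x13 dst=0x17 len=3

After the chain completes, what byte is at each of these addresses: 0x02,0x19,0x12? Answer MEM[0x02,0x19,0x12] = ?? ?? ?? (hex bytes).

[0] 0x0b->0x06 len=2 : 39 73
[1] 0x09->0x00 len=8 : 5d 2b 39 73 e8 28 08 e8
[2] 0x10->0x13 len=3 : e8 18 d6
[3] 0x13->0x17 len=3 : e8 18 d6
query mem[0x02]=0x39, mem[0x19]=0xd6, mem[0x12]=0xd6

MEM[0x02,0x19,0x12] = 39 d6 d6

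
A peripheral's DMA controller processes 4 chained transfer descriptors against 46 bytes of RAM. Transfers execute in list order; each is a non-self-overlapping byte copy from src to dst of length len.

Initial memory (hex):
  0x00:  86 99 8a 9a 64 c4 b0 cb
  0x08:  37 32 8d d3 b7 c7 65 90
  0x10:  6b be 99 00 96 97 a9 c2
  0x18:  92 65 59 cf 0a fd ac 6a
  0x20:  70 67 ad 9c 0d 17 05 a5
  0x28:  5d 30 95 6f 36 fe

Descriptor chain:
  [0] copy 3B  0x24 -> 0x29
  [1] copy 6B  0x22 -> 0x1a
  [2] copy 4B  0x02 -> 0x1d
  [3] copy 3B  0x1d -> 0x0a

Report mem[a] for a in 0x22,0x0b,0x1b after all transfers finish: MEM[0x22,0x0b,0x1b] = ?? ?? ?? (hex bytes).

MEM[0x22,0x0b,0x1b] = ad 9a 9c

[0] 0x24->0x29 len=3 : 0d 17 05
[1] 0x22->0x1a len=6 : ad 9c 0d 17 05 a5
[2] 0x02->0x1d len=4 : 8a 9a 64 c4
[3] 0x1d->0x0a len=3 : 8a 9a 64
query mem[0x22]=0xad, mem[0x0b]=0x9a, mem[0x1b]=0x9c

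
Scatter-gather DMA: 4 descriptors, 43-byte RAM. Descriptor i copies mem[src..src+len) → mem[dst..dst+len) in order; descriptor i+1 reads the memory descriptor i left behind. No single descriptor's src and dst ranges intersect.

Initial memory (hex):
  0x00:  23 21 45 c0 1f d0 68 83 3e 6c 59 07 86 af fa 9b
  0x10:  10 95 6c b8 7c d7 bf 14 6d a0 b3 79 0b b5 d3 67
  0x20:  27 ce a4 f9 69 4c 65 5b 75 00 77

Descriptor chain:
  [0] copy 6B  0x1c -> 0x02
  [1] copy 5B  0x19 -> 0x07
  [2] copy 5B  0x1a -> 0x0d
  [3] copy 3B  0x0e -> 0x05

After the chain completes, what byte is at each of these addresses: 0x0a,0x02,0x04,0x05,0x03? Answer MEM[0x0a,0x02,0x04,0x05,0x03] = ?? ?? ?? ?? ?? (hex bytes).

#0 dst[0x02+6] := {0x0b,0xb5,0xd3,0x67,0x27,0xce}
#1 dst[0x07+5] := {0xa0,0xb3,0x79,0x0b,0xb5}
#2 dst[0x0d+5] := {0xb3,0x79,0x0b,0xb5,0xd3}
#3 dst[0x05+3] := {0x79,0x0b,0xb5}
query mem[0x0a]=0x0b, mem[0x02]=0x0b, mem[0x04]=0xd3, mem[0x05]=0x79, mem[0x03]=0xb5

MEM[0x0a,0x02,0x04,0x05,0x03] = 0b 0b d3 79 b5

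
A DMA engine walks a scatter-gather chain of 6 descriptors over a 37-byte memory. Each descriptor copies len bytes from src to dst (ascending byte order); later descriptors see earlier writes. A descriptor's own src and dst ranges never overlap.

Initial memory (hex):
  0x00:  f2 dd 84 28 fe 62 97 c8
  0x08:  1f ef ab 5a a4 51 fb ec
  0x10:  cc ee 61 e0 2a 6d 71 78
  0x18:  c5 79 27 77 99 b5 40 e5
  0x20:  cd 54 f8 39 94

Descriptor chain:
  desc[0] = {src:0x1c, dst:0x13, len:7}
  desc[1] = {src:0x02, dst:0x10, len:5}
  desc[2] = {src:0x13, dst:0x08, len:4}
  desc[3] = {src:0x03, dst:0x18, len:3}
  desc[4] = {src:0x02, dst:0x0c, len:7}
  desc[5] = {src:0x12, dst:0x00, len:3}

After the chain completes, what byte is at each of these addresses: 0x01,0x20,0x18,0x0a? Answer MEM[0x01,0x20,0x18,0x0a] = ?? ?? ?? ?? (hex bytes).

#0 dst[0x13+7] := {0x99,0xb5,0x40,0xe5,0xcd,0x54,0xf8}
#1 dst[0x10+5] := {0x84,0x28,0xfe,0x62,0x97}
#2 dst[0x08+4] := {0x62,0x97,0x40,0xe5}
#3 dst[0x18+3] := {0x28,0xfe,0x62}
#4 dst[0x0c+7] := {0x84,0x28,0xfe,0x62,0x97,0xc8,0x62}
#5 dst[0x00+3] := {0x62,0x62,0x97}
query mem[0x01]=0x62, mem[0x20]=0xcd, mem[0x18]=0x28, mem[0x0a]=0x40

MEM[0x01,0x20,0x18,0x0a] = 62 cd 28 40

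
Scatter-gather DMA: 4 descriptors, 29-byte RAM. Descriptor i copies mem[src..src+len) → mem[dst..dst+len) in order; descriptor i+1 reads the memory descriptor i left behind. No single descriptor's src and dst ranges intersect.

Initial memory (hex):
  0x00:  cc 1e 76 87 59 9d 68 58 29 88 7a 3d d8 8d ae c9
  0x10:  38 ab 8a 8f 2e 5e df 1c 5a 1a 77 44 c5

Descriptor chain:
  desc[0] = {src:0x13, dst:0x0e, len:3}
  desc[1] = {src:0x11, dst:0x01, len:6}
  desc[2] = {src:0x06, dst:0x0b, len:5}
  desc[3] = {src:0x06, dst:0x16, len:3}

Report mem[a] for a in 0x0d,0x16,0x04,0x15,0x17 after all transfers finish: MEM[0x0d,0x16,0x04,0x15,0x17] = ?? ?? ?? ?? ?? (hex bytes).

  after D0: wrote 3B at 0x0e = 8f2e5e
  after D1: wrote 6B at 0x01 = ab8a8f2e5edf
  after D2: wrote 5B at 0x0b = df5829887a
  after D3: wrote 3B at 0x16 = df5829
query mem[0x0d]=0x29, mem[0x16]=0xdf, mem[0x04]=0x2e, mem[0x15]=0x5e, mem[0x17]=0x58

MEM[0x0d,0x16,0x04,0x15,0x17] = 29 df 2e 5e 58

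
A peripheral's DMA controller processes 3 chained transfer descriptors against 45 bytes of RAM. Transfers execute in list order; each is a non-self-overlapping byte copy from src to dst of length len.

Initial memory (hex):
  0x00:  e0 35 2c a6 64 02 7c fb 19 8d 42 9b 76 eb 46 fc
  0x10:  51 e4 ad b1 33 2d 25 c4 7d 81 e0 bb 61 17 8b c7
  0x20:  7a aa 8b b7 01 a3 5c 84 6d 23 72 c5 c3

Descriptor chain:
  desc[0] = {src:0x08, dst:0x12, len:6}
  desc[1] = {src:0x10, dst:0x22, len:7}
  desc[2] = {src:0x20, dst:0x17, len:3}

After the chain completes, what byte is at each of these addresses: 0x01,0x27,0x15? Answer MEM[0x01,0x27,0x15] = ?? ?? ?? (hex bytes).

D0: mem[0x12..0x17] <- [19 8d 42 9b 76 eb]
D1: mem[0x22..0x28] <- [51 e4 19 8d 42 9b 76]
D2: mem[0x17..0x19] <- [7a aa 51]
query mem[0x01]=0x35, mem[0x27]=0x9b, mem[0x15]=0x9b

MEM[0x01,0x27,0x15] = 35 9b 9b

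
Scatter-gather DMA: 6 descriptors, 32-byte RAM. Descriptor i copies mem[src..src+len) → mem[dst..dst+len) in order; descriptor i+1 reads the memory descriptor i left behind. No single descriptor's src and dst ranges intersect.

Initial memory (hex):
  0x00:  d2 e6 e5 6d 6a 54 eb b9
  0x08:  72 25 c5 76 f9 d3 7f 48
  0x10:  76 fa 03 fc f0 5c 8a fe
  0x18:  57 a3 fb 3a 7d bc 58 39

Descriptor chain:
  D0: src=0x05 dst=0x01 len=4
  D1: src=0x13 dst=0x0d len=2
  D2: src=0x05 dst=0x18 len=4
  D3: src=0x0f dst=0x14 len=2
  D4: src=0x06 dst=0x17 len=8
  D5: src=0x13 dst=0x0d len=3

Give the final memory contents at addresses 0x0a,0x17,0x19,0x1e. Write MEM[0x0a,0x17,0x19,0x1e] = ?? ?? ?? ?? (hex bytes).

[0] 0x05->0x01 len=4 : 54 eb b9 72
[1] 0x13->0x0d len=2 : fc f0
[2] 0x05->0x18 len=4 : 54 eb b9 72
[3] 0x0f->0x14 len=2 : 48 76
[4] 0x06->0x17 len=8 : eb b9 72 25 c5 76 f9 fc
[5] 0x13->0x0d len=3 : fc 48 76
query mem[0x0a]=0xc5, mem[0x17]=0xeb, mem[0x19]=0x72, mem[0x1e]=0xfc

MEM[0x0a,0x17,0x19,0x1e] = c5 eb 72 fc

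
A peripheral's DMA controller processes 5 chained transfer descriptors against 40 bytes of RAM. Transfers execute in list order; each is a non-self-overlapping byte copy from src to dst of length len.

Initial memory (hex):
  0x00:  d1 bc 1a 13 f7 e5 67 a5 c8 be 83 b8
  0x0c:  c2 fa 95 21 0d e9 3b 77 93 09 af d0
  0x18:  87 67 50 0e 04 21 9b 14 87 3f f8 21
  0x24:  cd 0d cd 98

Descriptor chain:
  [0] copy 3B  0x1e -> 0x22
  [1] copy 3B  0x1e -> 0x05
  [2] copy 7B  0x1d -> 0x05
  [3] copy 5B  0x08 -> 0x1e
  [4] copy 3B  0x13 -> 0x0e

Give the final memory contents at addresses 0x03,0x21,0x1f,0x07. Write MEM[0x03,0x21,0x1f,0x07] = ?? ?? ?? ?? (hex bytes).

#0 dst[0x22+3] := {0x9b,0x14,0x87}
#1 dst[0x05+3] := {0x9b,0x14,0x87}
#2 dst[0x05+7] := {0x21,0x9b,0x14,0x87,0x3f,0x9b,0x14}
#3 dst[0x1e+5] := {0x87,0x3f,0x9b,0x14,0xc2}
#4 dst[0x0e+3] := {0x77,0x93,0x09}
query mem[0x03]=0x13, mem[0x21]=0x14, mem[0x1f]=0x3f, mem[0x07]=0x14

MEM[0x03,0x21,0x1f,0x07] = 13 14 3f 14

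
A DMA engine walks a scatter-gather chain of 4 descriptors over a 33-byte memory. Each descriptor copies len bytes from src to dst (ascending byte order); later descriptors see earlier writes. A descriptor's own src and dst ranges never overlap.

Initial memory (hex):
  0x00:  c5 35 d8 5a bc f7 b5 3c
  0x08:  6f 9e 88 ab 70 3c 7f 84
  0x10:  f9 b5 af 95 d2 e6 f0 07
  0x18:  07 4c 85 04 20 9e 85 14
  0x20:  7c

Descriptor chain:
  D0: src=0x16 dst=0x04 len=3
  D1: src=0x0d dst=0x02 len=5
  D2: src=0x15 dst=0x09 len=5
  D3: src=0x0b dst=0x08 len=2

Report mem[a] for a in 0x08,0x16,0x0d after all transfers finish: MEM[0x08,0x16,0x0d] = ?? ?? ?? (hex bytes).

MEM[0x08,0x16,0x0d] = 07 f0 4c

[0] 0x16->0x04 len=3 : f0 07 07
[1] 0x0d->0x02 len=5 : 3c 7f 84 f9 b5
[2] 0x15->0x09 len=5 : e6 f0 07 07 4c
[3] 0x0b->0x08 len=2 : 07 07
query mem[0x08]=0x07, mem[0x16]=0xf0, mem[0x0d]=0x4c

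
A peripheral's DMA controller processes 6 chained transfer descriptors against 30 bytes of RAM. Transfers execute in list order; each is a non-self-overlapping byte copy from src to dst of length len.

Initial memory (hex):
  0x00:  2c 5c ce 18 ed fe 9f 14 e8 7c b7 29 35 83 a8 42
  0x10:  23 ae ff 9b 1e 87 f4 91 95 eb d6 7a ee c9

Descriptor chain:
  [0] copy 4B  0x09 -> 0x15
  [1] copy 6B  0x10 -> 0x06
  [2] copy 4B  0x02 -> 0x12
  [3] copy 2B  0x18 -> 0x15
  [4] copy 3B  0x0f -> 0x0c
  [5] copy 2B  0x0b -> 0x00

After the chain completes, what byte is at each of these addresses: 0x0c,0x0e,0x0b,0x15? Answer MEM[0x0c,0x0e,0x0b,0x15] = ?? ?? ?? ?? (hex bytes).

  after D0: wrote 4B at 0x15 = 7cb72935
  after D1: wrote 6B at 0x06 = 23aeff9b1e7c
  after D2: wrote 4B at 0x12 = ce18edfe
  after D3: wrote 2B at 0x15 = 35eb
  after D4: wrote 3B at 0x0c = 4223ae
  after D5: wrote 2B at 0x00 = 7c42
query mem[0x0c]=0x42, mem[0x0e]=0xae, mem[0x0b]=0x7c, mem[0x15]=0x35

MEM[0x0c,0x0e,0x0b,0x15] = 42 ae 7c 35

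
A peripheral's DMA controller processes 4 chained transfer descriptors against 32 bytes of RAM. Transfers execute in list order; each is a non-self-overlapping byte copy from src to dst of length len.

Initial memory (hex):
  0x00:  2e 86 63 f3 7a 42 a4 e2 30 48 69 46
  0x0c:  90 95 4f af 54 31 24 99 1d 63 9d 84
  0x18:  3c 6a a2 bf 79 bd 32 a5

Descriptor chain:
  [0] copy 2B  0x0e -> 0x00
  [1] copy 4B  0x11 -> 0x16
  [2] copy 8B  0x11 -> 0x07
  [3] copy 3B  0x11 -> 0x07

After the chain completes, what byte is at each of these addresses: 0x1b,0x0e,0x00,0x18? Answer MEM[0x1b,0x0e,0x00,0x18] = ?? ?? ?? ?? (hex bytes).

MEM[0x1b,0x0e,0x00,0x18] = bf 99 4f 99

D0: mem[0x00..0x01] <- [4f af]
D1: mem[0x16..0x19] <- [31 24 99 1d]
D2: mem[0x07..0x0e] <- [31 24 99 1d 63 31 24 99]
D3: mem[0x07..0x09] <- [31 24 99]
query mem[0x1b]=0xbf, mem[0x0e]=0x99, mem[0x00]=0x4f, mem[0x18]=0x99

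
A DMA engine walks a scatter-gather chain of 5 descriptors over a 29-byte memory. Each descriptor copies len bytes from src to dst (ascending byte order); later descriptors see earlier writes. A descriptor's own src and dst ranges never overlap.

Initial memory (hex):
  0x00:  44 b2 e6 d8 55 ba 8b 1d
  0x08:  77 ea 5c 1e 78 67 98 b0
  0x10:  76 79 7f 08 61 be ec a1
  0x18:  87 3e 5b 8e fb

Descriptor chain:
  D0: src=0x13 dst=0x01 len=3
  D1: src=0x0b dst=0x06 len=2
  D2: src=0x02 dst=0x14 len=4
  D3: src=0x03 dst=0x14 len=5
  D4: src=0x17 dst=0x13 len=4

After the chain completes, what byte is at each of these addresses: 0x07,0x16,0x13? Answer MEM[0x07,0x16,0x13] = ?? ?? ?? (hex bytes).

#0 dst[0x01+3] := {0x08,0x61,0xbe}
#1 dst[0x06+2] := {0x1e,0x78}
#2 dst[0x14+4] := {0x61,0xbe,0x55,0xba}
#3 dst[0x14+5] := {0xbe,0x55,0xba,0x1e,0x78}
#4 dst[0x13+4] := {0x1e,0x78,0x3e,0x5b}
query mem[0x07]=0x78, mem[0x16]=0x5b, mem[0x13]=0x1e

MEM[0x07,0x16,0x13] = 78 5b 1e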